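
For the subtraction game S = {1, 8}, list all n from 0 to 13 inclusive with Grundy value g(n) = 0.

Grundy values for subtraction set {1, 8}:
k:     0  1  2  3  4  5  6  7  8  9 10 11 12 13
g(k):  0  1  0  1  0  1  0  1  2  0  1  0  1  0
The P-positions (g = 0) in 0..13 are 0, 2, 4, 6, 9, 11, 13.

0, 2, 4, 6, 9, 11, 13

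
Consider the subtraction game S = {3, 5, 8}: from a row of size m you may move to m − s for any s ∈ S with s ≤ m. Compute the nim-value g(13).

Compute g(0), g(1), … for moves {3, 5, 8}:
g(0) = mex{} = 0
g(1) = mex{} = 0
g(2) = mex{} = 0
g(3) = mex{0} = 1
g(4) = mex{0} = 1
g(5) = mex{0} = 1
g(6) = mex{0,1} = 2
g(7) = mex{0,1} = 2
g(8) = mex{0,1} = 2
g(9) = mex{0,1,2} = 3
g(10) = mex{0,1,2} = 3
g(11) = mex{1,2} = 0
g(12) = mex{1,2,3} = 0
g(13) = mex{1,2,3} = 0
So g(13) = 0.

0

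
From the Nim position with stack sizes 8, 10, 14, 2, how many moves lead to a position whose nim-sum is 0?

Compute the nim-sum pairwise:
8 ^ 10 = 2
2 ^ 14 = 12
12 ^ 2 = 14
The overall nim-sum is X = 14. A stack of size p has a winning move iff p XOR X < p (reduce it to p XOR X).
  8: 8 XOR 14 = 6 < 8 — winning move (to 6).
  10: 10 XOR 14 = 4 < 10 — winning move (to 4).
  14: 14 XOR 14 = 0 < 14 — winning move (to 0).
  2: 2 XOR 14 = 12 ≥ 2 — no move.
That gives 3 winning moves.

3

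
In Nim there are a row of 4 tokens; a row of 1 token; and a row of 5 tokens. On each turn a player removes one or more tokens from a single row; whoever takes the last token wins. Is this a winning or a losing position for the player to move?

Losing position

Nim-sum: 4 XOR 1 XOR 5 = 0.
The nim-sum is 0, so this is a P-position: the player to move is in a losing position under optimal play.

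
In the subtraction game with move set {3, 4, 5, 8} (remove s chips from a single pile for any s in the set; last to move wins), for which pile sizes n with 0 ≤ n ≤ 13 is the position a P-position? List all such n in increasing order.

0, 1, 2, 11, 12, 13

Compute g(0), g(1), … for moves {3, 4, 5, 8}:
g(0) = mex{} = 0
g(1) = mex{} = 0
g(2) = mex{} = 0
g(3) = mex{0} = 1
g(4) = mex{0} = 1
g(5) = mex{0} = 1
g(6) = mex{0,1} = 2
g(7) = mex{0,1} = 2
g(8) = mex{0,1} = 2
g(9) = mex{0,1,2} = 3
g(10) = mex{0,1,2} = 3
g(11) = mex{1,2} = 0
g(12) = mex{1,2,3} = 0
g(13) = mex{1,2,3} = 0
The P-positions (g = 0) in 0..13 are 0, 1, 2, 11, 12, 13.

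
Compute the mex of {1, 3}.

0 is not in the set, so the mex is 0.

0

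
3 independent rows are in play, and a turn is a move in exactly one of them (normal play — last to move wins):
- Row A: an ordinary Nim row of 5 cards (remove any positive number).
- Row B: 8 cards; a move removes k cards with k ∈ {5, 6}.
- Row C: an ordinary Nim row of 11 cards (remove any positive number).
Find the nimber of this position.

15

Row A is a plain Nim row of size 5, so its Grundy value is 5.
Build the Grundy sequence for row B with g(k) = mex{g(k−s) : s ∈ {5, 6}, s ≤ k}:
g(0) = mex{} = 0
g(1) = mex{} = 0
g(2) = mex{} = 0
g(3) = mex{} = 0
g(4) = mex{} = 0
g(5) = mex{0} = 1
g(6) = mex{0} = 1
g(7) = mex{0} = 1
g(8) = mex{0} = 1
So g(8) = 1.
Row C is a plain Nim row of size 11, so its Grundy value is 11.
By the Sprague-Grundy theorem, the Grundy value of a sum of independent games is the XOR of the component values.
Combined value = 5 XOR 1 XOR 11 = 15.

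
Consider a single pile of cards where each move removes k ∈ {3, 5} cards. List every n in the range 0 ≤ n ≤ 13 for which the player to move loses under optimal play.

0, 1, 2, 8, 9, 10

Compute g(0), g(1), … for moves {3, 5}:
g(0) = mex{} = 0
g(1) = mex{} = 0
g(2) = mex{} = 0
g(3) = mex{0} = 1
g(4) = mex{0} = 1
g(5) = mex{0} = 1
g(6) = mex{0,1} = 2
g(7) = mex{0,1} = 2
g(8) = mex{1} = 0
g(9) = mex{1,2} = 0
g(10) = mex{1,2} = 0
g(11) = mex{0,2} = 1
g(12) = mex{0,2} = 1
g(13) = mex{0} = 1
The P-positions (g = 0) in 0..13 are 0, 1, 2, 8, 9, 10.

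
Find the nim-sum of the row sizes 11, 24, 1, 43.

57

Write each in binary and XOR column by column:
  001011  (11)
  011000  (24)
  000001  (1)
  101011  (43)
  ------
  111001  (57)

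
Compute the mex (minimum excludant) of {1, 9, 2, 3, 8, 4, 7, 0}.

5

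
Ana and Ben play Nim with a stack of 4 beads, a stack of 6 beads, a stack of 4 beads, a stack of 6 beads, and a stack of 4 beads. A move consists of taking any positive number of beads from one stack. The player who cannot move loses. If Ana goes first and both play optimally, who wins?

Ana wins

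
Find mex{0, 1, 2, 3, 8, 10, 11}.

4

The values 0, 1, 2, 3 are all present; 4 is the first non-negative integer missing from the set.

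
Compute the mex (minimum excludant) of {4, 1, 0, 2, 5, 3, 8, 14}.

6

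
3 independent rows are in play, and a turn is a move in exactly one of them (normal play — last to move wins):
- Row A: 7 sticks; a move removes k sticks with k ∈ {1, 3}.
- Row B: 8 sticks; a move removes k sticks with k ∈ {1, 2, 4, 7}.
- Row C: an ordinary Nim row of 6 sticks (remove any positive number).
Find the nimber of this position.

Grundy values for row A (subtraction set {1, 3}):
g(0) = mex{} = 0
g(1) = mex{0} = 1
g(2) = mex{1} = 0
g(3) = mex{0} = 1
g(4) = mex{1} = 0
g(5) = mex{0} = 1
g(6) = mex{1} = 0
g(7) = mex{0} = 1
So g(7) = 1.
Build the Grundy sequence for row B with g(k) = mex{g(k−s) : s ∈ {1, 2, 4, 7}, s ≤ k}:
g(0) = mex{} = 0
g(1) = mex{0} = 1
g(2) = mex{0,1} = 2
g(3) = mex{1,2} = 0
g(4) = mex{0,2} = 1
g(5) = mex{0,1} = 2
g(6) = mex{1,2} = 0
g(7) = mex{0,2} = 1
g(8) = mex{0,1} = 2
So g(8) = 2.
Row C is a plain Nim row of size 6, so its Grundy value is 6.
By the Sprague-Grundy theorem, the Grundy value of a sum of independent games is the XOR of the component values.
Combined value = 1 XOR 2 XOR 6 = 5.

5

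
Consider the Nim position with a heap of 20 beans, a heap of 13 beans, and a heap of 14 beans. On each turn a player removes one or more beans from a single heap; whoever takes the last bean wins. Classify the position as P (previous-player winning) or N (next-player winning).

N-position

Nim-sum: 20 ^ 13 ^ 14 = 23.
The nim-sum is 23 ≠ 0, so this is an N-position: the player to move can win.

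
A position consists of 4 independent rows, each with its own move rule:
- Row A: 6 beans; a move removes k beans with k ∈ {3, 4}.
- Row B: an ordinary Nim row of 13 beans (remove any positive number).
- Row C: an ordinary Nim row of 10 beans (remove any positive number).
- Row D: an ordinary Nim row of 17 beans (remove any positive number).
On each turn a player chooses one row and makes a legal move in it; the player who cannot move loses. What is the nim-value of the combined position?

For row A, compute g(0), g(1), … with moves {3, 4}:
g(0) = mex{} = 0
g(1) = mex{} = 0
g(2) = mex{} = 0
g(3) = mex{0} = 1
g(4) = mex{0} = 1
g(5) = mex{0} = 1
g(6) = mex{0,1} = 2
So g(6) = 2.
Row B is a plain Nim row of size 13, so its Grundy value is 13.
Row C is a plain Nim row of size 10, so its Grundy value is 10.
Row D is a plain Nim row of size 17, so its Grundy value is 17.
By the Sprague-Grundy theorem, the Grundy value of a sum of independent games is the XOR of the component values.
Combined value = 2 ⊕ 13 ⊕ 10 ⊕ 17 = 20.

20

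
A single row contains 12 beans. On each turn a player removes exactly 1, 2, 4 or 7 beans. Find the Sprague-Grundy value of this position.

0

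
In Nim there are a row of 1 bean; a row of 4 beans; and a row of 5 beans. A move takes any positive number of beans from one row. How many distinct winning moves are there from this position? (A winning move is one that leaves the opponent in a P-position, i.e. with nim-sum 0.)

Nim-sum: 1 ⊕ 4 ⊕ 5 = 0.
The nim-sum is already 0, so every move leaves a nonzero nim-sum — there are no winning moves.

0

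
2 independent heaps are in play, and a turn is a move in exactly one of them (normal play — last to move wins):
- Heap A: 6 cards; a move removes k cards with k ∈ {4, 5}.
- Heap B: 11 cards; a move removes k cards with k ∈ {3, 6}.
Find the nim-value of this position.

1

Grundy values for heap A (subtraction set {4, 5}):
k:     0  1  2  3  4  5  6
g(k):  0  0  0  0  1  1  1
So g(6) = 1.
Grundy values for heap B (subtraction set {3, 6}):
g(0) = mex{} = 0
g(1) = mex{} = 0
g(2) = mex{} = 0
g(3) = mex{0} = 1
g(4) = mex{0} = 1
g(5) = mex{0} = 1
g(6) = mex{0,1} = 2
g(7) = mex{0,1} = 2
g(8) = mex{0,1} = 2
g(9) = mex{1,2} = 0
g(10) = mex{1,2} = 0
g(11) = mex{1,2} = 0
So g(11) = 0.
By the Sprague-Grundy theorem, the Grundy value of a sum of independent games is the XOR of the component values.
Combined value = 1 XOR 0 = 1.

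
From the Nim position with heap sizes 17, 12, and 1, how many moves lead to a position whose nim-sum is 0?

Bitwise XOR of the heap sizes:
  10001  (17)
  01100  (12)
  00001  (1)
  -----
  11100  (28)
The overall nim-sum is X = 28. A heap of size p has a winning move iff p XOR X < p (reduce it to p XOR X).
  17: 17 XOR 28 = 13 < 17 — winning move (to 13).
  12: 12 XOR 28 = 16 ≥ 12 — no move.
  1: 1 XOR 28 = 29 ≥ 1 — no move.
That gives 1 winning move.

1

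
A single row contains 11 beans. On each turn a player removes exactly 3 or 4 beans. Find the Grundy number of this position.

Build the Grundy sequence with g(k) = mex{g(k−s) : s ∈ {3, 4}, s ≤ k}:
g(0) = mex{} = 0
g(1) = mex{} = 0
g(2) = mex{} = 0
g(3) = mex{0} = 1
g(4) = mex{0} = 1
g(5) = mex{0} = 1
g(6) = mex{0,1} = 2
g(7) = mex{1} = 0
g(8) = mex{1} = 0
g(9) = mex{1,2} = 0
g(10) = mex{0,2} = 1
g(11) = mex{0} = 1
So g(11) = 1.

1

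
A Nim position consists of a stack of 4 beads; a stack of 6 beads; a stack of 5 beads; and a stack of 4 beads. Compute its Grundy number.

Compute the nim-sum pairwise:
4 ^ 6 = 2
2 ^ 5 = 7
7 ^ 4 = 3

3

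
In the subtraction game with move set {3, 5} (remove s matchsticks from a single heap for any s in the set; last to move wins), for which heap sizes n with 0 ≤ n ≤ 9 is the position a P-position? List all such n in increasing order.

0, 1, 2, 8, 9

Build the Grundy sequence with g(k) = mex{g(k−s) : s ∈ {3, 5}, s ≤ k}:
g(0) = mex{} = 0
g(1) = mex{} = 0
g(2) = mex{} = 0
g(3) = mex{0} = 1
g(4) = mex{0} = 1
g(5) = mex{0} = 1
g(6) = mex{0,1} = 2
g(7) = mex{0,1} = 2
g(8) = mex{1} = 0
g(9) = mex{1,2} = 0
The P-positions (g = 0) in 0..9 are 0, 1, 2, 8, 9.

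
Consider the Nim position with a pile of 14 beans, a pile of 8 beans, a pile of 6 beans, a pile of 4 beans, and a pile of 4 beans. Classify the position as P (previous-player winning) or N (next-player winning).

P-position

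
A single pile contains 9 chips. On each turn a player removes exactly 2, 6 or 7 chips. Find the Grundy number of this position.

0

Grundy values for subtraction set {2, 6, 7}:
g(0) = mex{} = 0
g(1) = mex{} = 0
g(2) = mex{0} = 1
g(3) = mex{0} = 1
g(4) = mex{1} = 0
g(5) = mex{1} = 0
g(6) = mex{0} = 1
g(7) = mex{0} = 1
g(8) = mex{0,1} = 2
g(9) = mex{1} = 0
So g(9) = 0.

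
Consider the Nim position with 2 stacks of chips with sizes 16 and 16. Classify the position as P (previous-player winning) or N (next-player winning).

Write each in binary and XOR column by column:
  10000  (16)
  10000  (16)
  -----
  00000  (0)
The nim-sum is 0, so this is a P-position: the player to move is in a losing position under optimal play.

P-position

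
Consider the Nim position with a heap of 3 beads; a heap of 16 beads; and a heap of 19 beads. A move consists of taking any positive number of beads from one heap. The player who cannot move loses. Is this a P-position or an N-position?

P-position

Write each in binary and XOR column by column:
  00011  (3)
  10000  (16)
  10011  (19)
  -----
  00000  (0)
The nim-sum is 0, so this is a P-position: the player to move is in a losing position under optimal play.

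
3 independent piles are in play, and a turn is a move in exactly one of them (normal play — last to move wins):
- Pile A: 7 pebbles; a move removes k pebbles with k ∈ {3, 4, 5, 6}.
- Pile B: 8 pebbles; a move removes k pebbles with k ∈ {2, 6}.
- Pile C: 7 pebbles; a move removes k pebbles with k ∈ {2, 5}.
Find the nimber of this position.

2

Grundy values for pile A (subtraction set {3, 4, 5, 6}):
k:     0  1  2  3  4  5  6  7
g(k):  0  0  0  1  1  1  2  2
So g(7) = 2.
For pile B, compute g(0), g(1), … with moves {2, 6}:
k:     0  1  2  3  4  5  6  7  8
g(k):  0  0  1  1  0  0  1  1  0
So g(8) = 0.
For pile C, compute g(0), g(1), … with moves {2, 5}:
g(0) = mex{} = 0
g(1) = mex{} = 0
g(2) = mex{0} = 1
g(3) = mex{0} = 1
g(4) = mex{1} = 0
g(5) = mex{0,1} = 2
g(6) = mex{0} = 1
g(7) = mex{1,2} = 0
So g(7) = 0.
By the Sprague-Grundy theorem, the Grundy value of a sum of independent games is the XOR of the component values.
Combined value = 2 XOR 0 XOR 0 = 2.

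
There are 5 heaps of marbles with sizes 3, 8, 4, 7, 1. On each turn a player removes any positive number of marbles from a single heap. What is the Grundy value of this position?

Nim-sum: 3 XOR 8 XOR 4 XOR 7 XOR 1 = 9.

9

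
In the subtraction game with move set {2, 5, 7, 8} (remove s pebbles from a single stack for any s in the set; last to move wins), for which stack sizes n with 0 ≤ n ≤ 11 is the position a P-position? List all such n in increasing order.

0, 1, 4, 10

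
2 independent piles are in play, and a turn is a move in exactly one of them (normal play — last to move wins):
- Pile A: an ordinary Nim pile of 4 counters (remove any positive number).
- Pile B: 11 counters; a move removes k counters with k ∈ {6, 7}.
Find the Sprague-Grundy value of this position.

5

Pile A is a plain Nim pile of size 4, so its Grundy value is 4.
Grundy values for pile B (subtraction set {6, 7}):
k:     0  1  2  3  4  5  6  7  8  9 10 11
g(k):  0  0  0  0  0  0  1  1  1  1  1  1
So g(11) = 1.
The value of a disjunctive sum is the nim-sum of the parts.
Combined value = 4 XOR 1 = 5.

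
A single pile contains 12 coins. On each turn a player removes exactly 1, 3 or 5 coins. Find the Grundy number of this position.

0

Build the Grundy sequence with g(k) = mex{g(k−s) : s ∈ {1, 3, 5}, s ≤ k}:
k:     0  1  2  3  4  5  6  7  8  9 10 11 12
g(k):  0  1  0  1  0  1  0  1  0  1  0  1  0
So g(12) = 0.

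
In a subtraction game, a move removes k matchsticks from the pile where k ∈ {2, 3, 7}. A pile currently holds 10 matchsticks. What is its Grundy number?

Build the Grundy sequence with g(k) = mex{g(k−s) : s ∈ {2, 3, 7}, s ≤ k}:
k:     0  1  2  3  4  5  6  7  8  9 10
g(k):  0  0  1  1  2  0  0  1  1  2  0
So g(10) = 0.

0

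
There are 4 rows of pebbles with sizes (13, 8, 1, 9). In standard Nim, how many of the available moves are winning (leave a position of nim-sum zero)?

3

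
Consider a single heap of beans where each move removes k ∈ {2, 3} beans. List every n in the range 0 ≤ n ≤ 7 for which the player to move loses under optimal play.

Compute g(0), g(1), … for moves {2, 3}:
g(0) = mex{} = 0
g(1) = mex{} = 0
g(2) = mex{0} = 1
g(3) = mex{0} = 1
g(4) = mex{0,1} = 2
g(5) = mex{1} = 0
g(6) = mex{1,2} = 0
g(7) = mex{0,2} = 1
The P-positions (g = 0) in 0..7 are 0, 1, 5, 6.

0, 1, 5, 6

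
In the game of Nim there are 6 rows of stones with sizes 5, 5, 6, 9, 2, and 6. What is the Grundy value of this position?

11

Nim-sum: 5 XOR 5 XOR 6 XOR 9 XOR 2 XOR 6 = 11.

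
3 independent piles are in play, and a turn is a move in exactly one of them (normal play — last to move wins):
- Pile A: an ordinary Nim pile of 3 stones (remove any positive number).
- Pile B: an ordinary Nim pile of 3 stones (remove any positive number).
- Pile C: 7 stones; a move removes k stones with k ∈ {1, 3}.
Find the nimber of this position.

1

Pile A is a plain Nim pile of size 3, so its Grundy value is 3.
Pile B is a plain Nim pile of size 3, so its Grundy value is 3.
Grundy values for pile C (subtraction set {1, 3}):
k:     0  1  2  3  4  5  6  7
g(k):  0  1  0  1  0  1  0  1
So g(7) = 1.
By the Sprague-Grundy theorem, the Grundy value of a sum of independent games is the XOR of the component values.
Combined value = 3 ⊕ 3 ⊕ 1 = 1.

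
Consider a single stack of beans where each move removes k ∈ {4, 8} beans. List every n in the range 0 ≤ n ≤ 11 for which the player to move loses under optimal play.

0, 1, 2, 3

Compute g(0), g(1), … for moves {4, 8}:
g(0) = mex{} = 0
g(1) = mex{} = 0
g(2) = mex{} = 0
g(3) = mex{} = 0
g(4) = mex{0} = 1
g(5) = mex{0} = 1
g(6) = mex{0} = 1
g(7) = mex{0} = 1
g(8) = mex{0,1} = 2
g(9) = mex{0,1} = 2
g(10) = mex{0,1} = 2
g(11) = mex{0,1} = 2
The P-positions (g = 0) in 0..11 are 0, 1, 2, 3.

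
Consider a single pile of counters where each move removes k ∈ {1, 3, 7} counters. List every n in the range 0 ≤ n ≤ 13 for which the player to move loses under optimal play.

0, 2, 4, 6, 8, 10, 12

Build the Grundy sequence with g(k) = mex{g(k−s) : s ∈ {1, 3, 7}, s ≤ k}:
g(0) = mex{} = 0
g(1) = mex{0} = 1
g(2) = mex{1} = 0
g(3) = mex{0} = 1
g(4) = mex{1} = 0
g(5) = mex{0} = 1
g(6) = mex{1} = 0
g(7) = mex{0} = 1
g(8) = mex{1} = 0
g(9) = mex{0} = 1
g(10) = mex{1} = 0
g(11) = mex{0} = 1
g(12) = mex{1} = 0
g(13) = mex{0} = 1
The P-positions (g = 0) in 0..13 are 0, 2, 4, 6, 8, 10, 12.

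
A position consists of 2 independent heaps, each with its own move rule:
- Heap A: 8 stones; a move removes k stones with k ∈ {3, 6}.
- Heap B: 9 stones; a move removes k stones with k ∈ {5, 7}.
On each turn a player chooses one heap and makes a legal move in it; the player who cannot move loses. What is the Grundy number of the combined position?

3

Grundy values for heap A (subtraction set {3, 6}):
k:     0  1  2  3  4  5  6  7  8
g(k):  0  0  0  1  1  1  2  2  2
So g(8) = 2.
Build the Grundy sequence for heap B with g(k) = mex{g(k−s) : s ∈ {5, 7}, s ≤ k}:
g(0) = mex{} = 0
g(1) = mex{} = 0
g(2) = mex{} = 0
g(3) = mex{} = 0
g(4) = mex{} = 0
g(5) = mex{0} = 1
g(6) = mex{0} = 1
g(7) = mex{0} = 1
g(8) = mex{0} = 1
g(9) = mex{0} = 1
So g(9) = 1.
By the Sprague-Grundy theorem, the Grundy value of a sum of independent games is the XOR of the component values.
Combined value = 2 ⊕ 1 = 3.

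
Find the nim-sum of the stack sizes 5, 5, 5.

Nim-sum: 5 XOR 5 XOR 5 = 5.

5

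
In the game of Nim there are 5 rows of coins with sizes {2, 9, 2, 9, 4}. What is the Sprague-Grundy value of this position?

4

Compute the nim-sum pairwise:
2 ^ 9 = 11
11 ^ 2 = 9
9 ^ 9 = 0
0 ^ 4 = 4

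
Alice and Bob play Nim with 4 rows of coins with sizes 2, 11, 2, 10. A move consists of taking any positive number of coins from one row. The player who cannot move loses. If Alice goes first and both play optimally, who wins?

Alice wins

In binary:
  0010  (2)
  1011  (11)
  0010  (2)
  1010  (10)
  ----
  0001  (1)
The nim-sum is 1 ≠ 0, so this is an N-position: the player to move can win; Alice has a winning move.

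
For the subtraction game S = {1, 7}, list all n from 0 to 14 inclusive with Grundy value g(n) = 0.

0, 2, 4, 6, 8, 10, 12, 14

Grundy values for subtraction set {1, 7}:
k:     0  1  2  3  4  5  6  7  8  9 10 11 12 13 14
g(k):  0  1  0  1  0  1  0  1  0  1  0  1  0  1  0
The P-positions (g = 0) in 0..14 are 0, 2, 4, 6, 8, 10, 12, 14.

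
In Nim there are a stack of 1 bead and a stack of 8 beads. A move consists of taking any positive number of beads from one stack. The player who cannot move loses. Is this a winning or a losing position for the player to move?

In binary:
  0001  (1)
  1000  (8)
  ----
  1001  (9)
The nim-sum is 9 ≠ 0, so this is an N-position: the player to move can win.

Winning position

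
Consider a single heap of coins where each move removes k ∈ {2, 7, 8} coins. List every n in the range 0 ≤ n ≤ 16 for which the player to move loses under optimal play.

0, 1, 4, 5, 10, 14, 15

Build the Grundy sequence with g(k) = mex{g(k−s) : s ∈ {2, 7, 8}, s ≤ k}:
k:     0  1  2  3  4  5  6  7  8  9 10 11 12 13 14 15 16
g(k):  0  0  1  1  0  0  1  1  2  2  0  3  1  2  0  0  1
The P-positions (g = 0) in 0..16 are 0, 1, 4, 5, 10, 14, 15.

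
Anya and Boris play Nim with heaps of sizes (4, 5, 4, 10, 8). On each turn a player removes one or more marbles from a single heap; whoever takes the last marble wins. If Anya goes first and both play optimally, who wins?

Bitwise XOR of the heap sizes:
  0100  (4)
  0101  (5)
  0100  (4)
  1010  (10)
  1000  (8)
  ----
  0111  (7)
The nim-sum is 7 ≠ 0, so this is an N-position: the player to move can win; Anya has a winning move.

Anya wins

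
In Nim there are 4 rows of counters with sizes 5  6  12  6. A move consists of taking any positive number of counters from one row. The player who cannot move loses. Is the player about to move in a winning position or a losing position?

Compute the nim-sum pairwise:
5 XOR 6 = 3
3 XOR 12 = 15
15 XOR 6 = 9
The nim-sum is 9 ≠ 0, so this is an N-position: the player to move can win.

Winning position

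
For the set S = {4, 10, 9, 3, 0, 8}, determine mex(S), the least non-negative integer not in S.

0 is in the set but 1 is not, so the mex is 1.

1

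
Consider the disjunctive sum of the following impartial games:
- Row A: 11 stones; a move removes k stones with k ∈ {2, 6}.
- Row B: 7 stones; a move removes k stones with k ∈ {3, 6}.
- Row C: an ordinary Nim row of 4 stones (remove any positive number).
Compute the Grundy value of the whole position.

7

Build the Grundy sequence for row A with g(k) = mex{g(k−s) : s ∈ {2, 6}, s ≤ k}:
k:     0  1  2  3  4  5  6  7  8  9 10 11
g(k):  0  0  1  1  0  0  1  1  0  0  1  1
So g(11) = 1.
For row B, compute g(0), g(1), … with moves {3, 6}:
k:     0  1  2  3  4  5  6  7
g(k):  0  0  0  1  1  1  2  2
So g(7) = 2.
Row C is a plain Nim row of size 4, so its Grundy value is 4.
By the Sprague-Grundy theorem, the Grundy value of a sum of independent games is the XOR of the component values.
Combined value = 1 XOR 2 XOR 4 = 7.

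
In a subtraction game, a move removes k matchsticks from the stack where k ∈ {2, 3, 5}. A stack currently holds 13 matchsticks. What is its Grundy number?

3

Compute g(0), g(1), … for moves {2, 3, 5}:
g(0) = mex{} = 0
g(1) = mex{} = 0
g(2) = mex{0} = 1
g(3) = mex{0} = 1
g(4) = mex{0,1} = 2
g(5) = mex{0,1} = 2
g(6) = mex{0,1,2} = 3
g(7) = mex{1,2} = 0
g(8) = mex{1,2,3} = 0
g(9) = mex{0,2,3} = 1
g(10) = mex{0,2} = 1
g(11) = mex{0,1,3} = 2
g(12) = mex{0,1} = 2
g(13) = mex{0,1,2} = 3
So g(13) = 3.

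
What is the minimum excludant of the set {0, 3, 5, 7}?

1

0 is in the set but 1 is not, so the mex is 1.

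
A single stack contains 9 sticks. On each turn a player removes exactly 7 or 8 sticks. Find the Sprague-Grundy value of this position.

1

Build the Grundy sequence with g(k) = mex{g(k−s) : s ∈ {7, 8}, s ≤ k}:
g(0) = mex{} = 0
g(1) = mex{} = 0
g(2) = mex{} = 0
g(3) = mex{} = 0
g(4) = mex{} = 0
g(5) = mex{} = 0
g(6) = mex{} = 0
g(7) = mex{0} = 1
g(8) = mex{0} = 1
g(9) = mex{0} = 1
So g(9) = 1.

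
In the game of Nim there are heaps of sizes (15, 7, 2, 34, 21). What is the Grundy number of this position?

61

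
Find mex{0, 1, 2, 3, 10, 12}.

The values 0, 1, 2, 3 are all present; 4 is the first non-negative integer missing from the set.

4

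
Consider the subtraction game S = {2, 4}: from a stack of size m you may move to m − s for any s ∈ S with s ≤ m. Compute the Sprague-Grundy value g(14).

Grundy values for subtraction set {2, 4}:
g(0) = mex{} = 0
g(1) = mex{} = 0
g(2) = mex{0} = 1
g(3) = mex{0} = 1
g(4) = mex{0,1} = 2
g(5) = mex{0,1} = 2
g(6) = mex{1,2} = 0
g(7) = mex{1,2} = 0
g(8) = mex{0,2} = 1
g(9) = mex{0,2} = 1
g(10) = mex{0,1} = 2
g(11) = mex{0,1} = 2
g(12) = mex{1,2} = 0
g(13) = mex{1,2} = 0
g(14) = mex{0,2} = 1
So g(14) = 1.

1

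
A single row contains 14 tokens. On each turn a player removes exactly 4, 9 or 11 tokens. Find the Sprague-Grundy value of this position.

3

Build the Grundy sequence with g(k) = mex{g(k−s) : s ∈ {4, 9, 11}, s ≤ k}:
k:     0  1  2  3  4  5  6  7  8  9 10 11 12 13 14
g(k):  0  0  0  0  1  1  1  1  0  2  2  2  1  3  3
So g(14) = 3.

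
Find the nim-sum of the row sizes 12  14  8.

10

Nim-sum: 12 ^ 14 ^ 8 = 10.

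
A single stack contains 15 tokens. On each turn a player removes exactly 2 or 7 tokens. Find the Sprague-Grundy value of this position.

Build the Grundy sequence with g(k) = mex{g(k−s) : s ∈ {2, 7}, s ≤ k}:
k:     0  1  2  3  4  5  6  7  8  9 10 11 12 13 14 15
g(k):  0  0  1  1  0  0  1  1  2  0  0  1  1  0  0  1
So g(15) = 1.

1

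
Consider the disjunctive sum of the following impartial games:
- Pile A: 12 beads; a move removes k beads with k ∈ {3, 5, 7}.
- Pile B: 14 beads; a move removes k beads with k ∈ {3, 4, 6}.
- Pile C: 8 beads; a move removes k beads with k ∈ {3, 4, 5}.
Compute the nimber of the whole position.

1

Build the Grundy sequence for pile A with g(k) = mex{g(k−s) : s ∈ {3, 5, 7}, s ≤ k}:
g(0) = mex{} = 0
g(1) = mex{} = 0
g(2) = mex{} = 0
g(3) = mex{0} = 1
g(4) = mex{0} = 1
g(5) = mex{0} = 1
g(6) = mex{0,1} = 2
g(7) = mex{0,1} = 2
g(8) = mex{0,1} = 2
g(9) = mex{0,1,2} = 3
g(10) = mex{1,2} = 0
g(11) = mex{1,2} = 0
g(12) = mex{1,2,3} = 0
So g(12) = 0.
Grundy values for pile B (subtraction set {3, 4, 6}):
g(0) = mex{} = 0
g(1) = mex{} = 0
g(2) = mex{} = 0
g(3) = mex{0} = 1
g(4) = mex{0} = 1
g(5) = mex{0} = 1
g(6) = mex{0,1} = 2
g(7) = mex{0,1} = 2
g(8) = mex{0,1} = 2
g(9) = mex{1,2} = 0
g(10) = mex{1,2} = 0
g(11) = mex{1,2} = 0
g(12) = mex{0,2} = 1
g(13) = mex{0,2} = 1
g(14) = mex{0,2} = 1
So g(14) = 1.
For pile C, compute g(0), g(1), … with moves {3, 4, 5}:
k:     0  1  2  3  4  5  6  7  8
g(k):  0  0  0  1  1  1  2  2  0
So g(8) = 0.
The value of a disjunctive sum is the nim-sum of the parts.
Combined value = 0 ⊕ 1 ⊕ 0 = 1.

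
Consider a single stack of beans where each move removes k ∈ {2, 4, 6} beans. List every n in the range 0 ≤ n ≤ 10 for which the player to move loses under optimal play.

0, 1, 8, 9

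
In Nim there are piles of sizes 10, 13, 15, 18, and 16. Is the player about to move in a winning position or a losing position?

Winning position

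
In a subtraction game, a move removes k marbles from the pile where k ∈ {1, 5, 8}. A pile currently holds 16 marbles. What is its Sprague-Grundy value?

Grundy values for subtraction set {1, 5, 8}:
k:     0  1  2  3  4  5  6  7  8  9 10 11 12 13 14 15 16
g(k):  0  1  0  1  0  1  0  1  2  3  2  3  2  0  1  0  1
So g(16) = 1.

1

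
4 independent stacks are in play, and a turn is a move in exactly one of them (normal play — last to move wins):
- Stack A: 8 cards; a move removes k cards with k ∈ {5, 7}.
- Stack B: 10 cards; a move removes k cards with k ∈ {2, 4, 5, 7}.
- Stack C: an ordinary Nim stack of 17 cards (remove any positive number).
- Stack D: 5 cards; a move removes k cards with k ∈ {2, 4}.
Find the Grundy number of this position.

18

Build the Grundy sequence for stack A with g(k) = mex{g(k−s) : s ∈ {5, 7}, s ≤ k}:
k:     0  1  2  3  4  5  6  7  8
g(k):  0  0  0  0  0  1  1  1  1
So g(8) = 1.
Grundy values for stack B (subtraction set {2, 4, 5, 7}):
g(0) = mex{} = 0
g(1) = mex{} = 0
g(2) = mex{0} = 1
g(3) = mex{0} = 1
g(4) = mex{0,1} = 2
g(5) = mex{0,1} = 2
g(6) = mex{0,1,2} = 3
g(7) = mex{0,1,2} = 3
g(8) = mex{0,1,2,3} = 4
g(9) = mex{1,2,3} = 0
g(10) = mex{1,2,3,4} = 0
So g(10) = 0.
Stack C is a plain Nim stack of size 17, so its Grundy value is 17.
Grundy values for stack D (subtraction set {2, 4}):
k:     0  1  2  3  4  5
g(k):  0  0  1  1  2  2
So g(5) = 2.
The value of a disjunctive sum is the nim-sum of the parts.
Combined value = 1 XOR 0 XOR 17 XOR 2 = 18.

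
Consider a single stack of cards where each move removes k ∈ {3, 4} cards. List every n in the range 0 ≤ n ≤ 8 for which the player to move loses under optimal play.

0, 1, 2, 7, 8

Grundy values for subtraction set {3, 4}:
k:     0  1  2  3  4  5  6  7  8
g(k):  0  0  0  1  1  1  2  0  0
The P-positions (g = 0) in 0..8 are 0, 1, 2, 7, 8.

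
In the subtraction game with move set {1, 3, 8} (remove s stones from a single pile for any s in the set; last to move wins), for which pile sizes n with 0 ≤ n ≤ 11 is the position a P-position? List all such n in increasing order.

Compute g(0), g(1), … for moves {1, 3, 8}:
k:     0  1  2  3  4  5  6  7  8  9 10 11
g(k):  0  1  0  1  0  1  0  1  2  3  2  0
The P-positions (g = 0) in 0..11 are 0, 2, 4, 6, 11.

0, 2, 4, 6, 11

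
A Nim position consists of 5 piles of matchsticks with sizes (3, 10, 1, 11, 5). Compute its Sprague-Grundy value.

Write each in binary and XOR column by column:
  0011  (3)
  1010  (10)
  0001  (1)
  1011  (11)
  0101  (5)
  ----
  0110  (6)

6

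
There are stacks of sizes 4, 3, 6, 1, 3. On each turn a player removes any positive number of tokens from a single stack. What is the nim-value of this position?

3

Write each in binary and XOR column by column:
  100  (4)
  011  (3)
  110  (6)
  001  (1)
  011  (3)
  ---
  011  (3)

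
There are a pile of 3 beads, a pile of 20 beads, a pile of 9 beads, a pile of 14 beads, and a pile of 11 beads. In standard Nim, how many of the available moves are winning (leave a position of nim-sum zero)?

1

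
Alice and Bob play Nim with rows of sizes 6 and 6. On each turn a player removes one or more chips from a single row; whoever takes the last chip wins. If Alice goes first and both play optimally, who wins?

Bob wins

In binary:
  110  (6)
  110  (6)
  ---
  000  (0)
The nim-sum is 0, so this is a P-position: the player to move is in a losing position under optimal play; Alice is about to move from it and so loses — Bob wins.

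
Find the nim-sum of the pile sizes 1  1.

Nim-sum: 1 XOR 1 = 0.

0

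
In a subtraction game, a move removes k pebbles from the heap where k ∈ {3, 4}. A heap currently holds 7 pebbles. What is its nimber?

0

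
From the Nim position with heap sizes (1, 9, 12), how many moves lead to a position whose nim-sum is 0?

1

Write each in binary and XOR column by column:
  0001  (1)
  1001  (9)
  1100  (12)
  ----
  0100  (4)
The overall nim-sum is X = 4. A heap of size p has a winning move iff p XOR X < p (reduce it to p XOR X).
  1: 1 XOR 4 = 5 ≥ 1 — no move.
  9: 9 XOR 4 = 13 ≥ 9 — no move.
  12: 12 XOR 4 = 8 < 12 — winning move (to 8).
That gives 1 winning move.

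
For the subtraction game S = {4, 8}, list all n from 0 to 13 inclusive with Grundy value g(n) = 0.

0, 1, 2, 3, 12, 13

Build the Grundy sequence with g(k) = mex{g(k−s) : s ∈ {4, 8}, s ≤ k}:
g(0) = mex{} = 0
g(1) = mex{} = 0
g(2) = mex{} = 0
g(3) = mex{} = 0
g(4) = mex{0} = 1
g(5) = mex{0} = 1
g(6) = mex{0} = 1
g(7) = mex{0} = 1
g(8) = mex{0,1} = 2
g(9) = mex{0,1} = 2
g(10) = mex{0,1} = 2
g(11) = mex{0,1} = 2
g(12) = mex{1,2} = 0
g(13) = mex{1,2} = 0
The P-positions (g = 0) in 0..13 are 0, 1, 2, 3, 12, 13.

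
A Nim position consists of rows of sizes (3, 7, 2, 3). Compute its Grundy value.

Nim-sum: 3 XOR 7 XOR 2 XOR 3 = 5.

5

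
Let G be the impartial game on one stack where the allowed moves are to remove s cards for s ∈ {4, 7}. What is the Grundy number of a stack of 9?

2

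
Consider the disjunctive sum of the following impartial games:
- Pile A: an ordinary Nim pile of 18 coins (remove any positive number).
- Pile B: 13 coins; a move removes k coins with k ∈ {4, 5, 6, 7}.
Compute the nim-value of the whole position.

18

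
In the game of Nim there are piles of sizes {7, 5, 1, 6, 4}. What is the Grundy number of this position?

1

Bitwise XOR of the heap sizes:
  111  (7)
  101  (5)
  001  (1)
  110  (6)
  100  (4)
  ---
  001  (1)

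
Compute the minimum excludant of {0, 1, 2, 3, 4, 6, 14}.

The values 0, 1, 2, 3, 4 are all present; 5 is the first non-negative integer missing from the set.

5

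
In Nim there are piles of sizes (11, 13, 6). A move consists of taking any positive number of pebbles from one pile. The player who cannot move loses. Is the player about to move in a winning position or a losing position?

Losing position

Nim-sum: 11 XOR 13 XOR 6 = 0.
The nim-sum is 0, so this is a P-position: the player to move is in a losing position under optimal play.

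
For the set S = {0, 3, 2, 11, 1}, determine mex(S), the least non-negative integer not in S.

The values 0, 1, 2, 3 are all present; 4 is the first non-negative integer missing from the set.

4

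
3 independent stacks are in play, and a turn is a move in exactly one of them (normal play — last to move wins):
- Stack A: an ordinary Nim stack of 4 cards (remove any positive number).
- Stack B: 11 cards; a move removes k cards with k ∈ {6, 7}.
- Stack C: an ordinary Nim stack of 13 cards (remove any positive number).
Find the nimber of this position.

8

Stack A is a plain Nim stack of size 4, so its Grundy value is 4.
Build the Grundy sequence for stack B with g(k) = mex{g(k−s) : s ∈ {6, 7}, s ≤ k}:
g(0) = mex{} = 0
g(1) = mex{} = 0
g(2) = mex{} = 0
g(3) = mex{} = 0
g(4) = mex{} = 0
g(5) = mex{} = 0
g(6) = mex{0} = 1
g(7) = mex{0} = 1
g(8) = mex{0} = 1
g(9) = mex{0} = 1
g(10) = mex{0} = 1
g(11) = mex{0} = 1
So g(11) = 1.
Stack C is a plain Nim stack of size 13, so its Grundy value is 13.
The value of a disjunctive sum is the nim-sum of the parts.
Combined value = 4 XOR 1 XOR 13 = 8.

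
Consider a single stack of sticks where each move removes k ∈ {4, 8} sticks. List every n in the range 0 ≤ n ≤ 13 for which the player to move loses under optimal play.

0, 1, 2, 3, 12, 13

Build the Grundy sequence with g(k) = mex{g(k−s) : s ∈ {4, 8}, s ≤ k}:
g(0) = mex{} = 0
g(1) = mex{} = 0
g(2) = mex{} = 0
g(3) = mex{} = 0
g(4) = mex{0} = 1
g(5) = mex{0} = 1
g(6) = mex{0} = 1
g(7) = mex{0} = 1
g(8) = mex{0,1} = 2
g(9) = mex{0,1} = 2
g(10) = mex{0,1} = 2
g(11) = mex{0,1} = 2
g(12) = mex{1,2} = 0
g(13) = mex{1,2} = 0
The P-positions (g = 0) in 0..13 are 0, 1, 2, 3, 12, 13.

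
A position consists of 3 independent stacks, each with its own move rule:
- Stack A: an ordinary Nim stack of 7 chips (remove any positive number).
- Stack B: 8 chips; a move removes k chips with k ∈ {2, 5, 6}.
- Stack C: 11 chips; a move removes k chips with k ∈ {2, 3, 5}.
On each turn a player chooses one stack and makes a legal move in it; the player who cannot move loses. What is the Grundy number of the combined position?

Stack A is a plain Nim stack of size 7, so its Grundy value is 7.
For stack B, compute g(0), g(1), … with moves {2, 5, 6}:
g(0) = mex{} = 0
g(1) = mex{} = 0
g(2) = mex{0} = 1
g(3) = mex{0} = 1
g(4) = mex{1} = 0
g(5) = mex{0,1} = 2
g(6) = mex{0} = 1
g(7) = mex{0,1,2} = 3
g(8) = mex{1} = 0
So g(8) = 0.
Build the Grundy sequence for stack C with g(k) = mex{g(k−s) : s ∈ {2, 3, 5}, s ≤ k}:
k:     0  1  2  3  4  5  6  7  8  9 10 11
g(k):  0  0  1  1  2  2  3  0  0  1  1  2
So g(11) = 2.
The value of a disjunctive sum is the nim-sum of the parts.
Combined value = 7 XOR 0 XOR 2 = 5.

5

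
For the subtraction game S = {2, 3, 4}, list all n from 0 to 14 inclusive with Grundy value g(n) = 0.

0, 1, 6, 7, 12, 13

Compute g(0), g(1), … for moves {2, 3, 4}:
g(0) = mex{} = 0
g(1) = mex{} = 0
g(2) = mex{0} = 1
g(3) = mex{0} = 1
g(4) = mex{0,1} = 2
g(5) = mex{0,1} = 2
g(6) = mex{1,2} = 0
g(7) = mex{1,2} = 0
g(8) = mex{0,2} = 1
g(9) = mex{0,2} = 1
g(10) = mex{0,1} = 2
g(11) = mex{0,1} = 2
g(12) = mex{1,2} = 0
g(13) = mex{1,2} = 0
g(14) = mex{0,2} = 1
The P-positions (g = 0) in 0..14 are 0, 1, 6, 7, 12, 13.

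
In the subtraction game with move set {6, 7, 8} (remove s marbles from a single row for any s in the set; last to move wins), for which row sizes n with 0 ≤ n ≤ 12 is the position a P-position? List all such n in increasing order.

0, 1, 2, 3, 4, 5

Compute g(0), g(1), … for moves {6, 7, 8}:
g(0) = mex{} = 0
g(1) = mex{} = 0
g(2) = mex{} = 0
g(3) = mex{} = 0
g(4) = mex{} = 0
g(5) = mex{} = 0
g(6) = mex{0} = 1
g(7) = mex{0} = 1
g(8) = mex{0} = 1
g(9) = mex{0} = 1
g(10) = mex{0} = 1
g(11) = mex{0} = 1
g(12) = mex{0,1} = 2
The P-positions (g = 0) in 0..12 are 0, 1, 2, 3, 4, 5.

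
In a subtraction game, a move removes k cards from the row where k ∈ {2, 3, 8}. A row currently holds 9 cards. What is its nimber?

2

Build the Grundy sequence with g(k) = mex{g(k−s) : s ∈ {2, 3, 8}, s ≤ k}:
g(0) = mex{} = 0
g(1) = mex{} = 0
g(2) = mex{0} = 1
g(3) = mex{0} = 1
g(4) = mex{0,1} = 2
g(5) = mex{1} = 0
g(6) = mex{1,2} = 0
g(7) = mex{0,2} = 1
g(8) = mex{0} = 1
g(9) = mex{0,1} = 2
So g(9) = 2.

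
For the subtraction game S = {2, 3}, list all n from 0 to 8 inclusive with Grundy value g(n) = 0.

0, 1, 5, 6

Grundy values for subtraction set {2, 3}:
k:     0  1  2  3  4  5  6  7  8
g(k):  0  0  1  1  2  0  0  1  1
The P-positions (g = 0) in 0..8 are 0, 1, 5, 6.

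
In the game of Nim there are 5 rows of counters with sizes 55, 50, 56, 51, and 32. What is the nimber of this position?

46

Nim-sum: 55 XOR 50 XOR 56 XOR 51 XOR 32 = 46.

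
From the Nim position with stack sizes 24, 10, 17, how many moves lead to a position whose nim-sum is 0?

In binary:
  11000  (24)
  01010  (10)
  10001  (17)
  -----
  00011  (3)
The overall nim-sum is X = 3. A stack of size p has a winning move iff p XOR X < p (reduce it to p XOR X).
  24: 24 XOR 3 = 27 ≥ 24 — no move.
  10: 10 XOR 3 = 9 < 10 — winning move (to 9).
  17: 17 XOR 3 = 18 ≥ 17 — no move.
That gives 1 winning move.

1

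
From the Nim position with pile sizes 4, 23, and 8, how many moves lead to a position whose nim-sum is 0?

Nim-sum: 4 ^ 23 ^ 8 = 27.
The overall nim-sum is X = 27. A pile of size p has a winning move iff p XOR X < p (reduce it to p XOR X).
  4: 4 XOR 27 = 31 ≥ 4 — no move.
  23: 23 XOR 27 = 12 < 23 — winning move (to 12).
  8: 8 XOR 27 = 19 ≥ 8 — no move.
That gives 1 winning move.

1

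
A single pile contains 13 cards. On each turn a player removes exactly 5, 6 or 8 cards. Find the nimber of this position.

0

Build the Grundy sequence with g(k) = mex{g(k−s) : s ∈ {5, 6, 8}, s ≤ k}:
g(0) = mex{} = 0
g(1) = mex{} = 0
g(2) = mex{} = 0
g(3) = mex{} = 0
g(4) = mex{} = 0
g(5) = mex{0} = 1
g(6) = mex{0} = 1
g(7) = mex{0} = 1
g(8) = mex{0} = 1
g(9) = mex{0} = 1
g(10) = mex{0,1} = 2
g(11) = mex{0,1} = 2
g(12) = mex{0,1} = 2
g(13) = mex{1} = 0
So g(13) = 0.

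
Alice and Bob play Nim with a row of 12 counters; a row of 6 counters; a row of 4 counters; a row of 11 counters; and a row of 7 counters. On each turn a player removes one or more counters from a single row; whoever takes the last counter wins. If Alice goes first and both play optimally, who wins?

Alice wins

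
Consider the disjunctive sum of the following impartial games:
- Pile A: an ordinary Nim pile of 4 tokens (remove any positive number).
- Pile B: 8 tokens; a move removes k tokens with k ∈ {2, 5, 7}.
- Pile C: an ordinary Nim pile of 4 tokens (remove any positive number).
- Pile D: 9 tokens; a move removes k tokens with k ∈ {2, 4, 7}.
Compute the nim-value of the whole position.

2

Pile A is a plain Nim pile of size 4, so its Grundy value is 4.
Build the Grundy sequence for pile B with g(k) = mex{g(k−s) : s ∈ {2, 5, 7}, s ≤ k}:
g(0) = mex{} = 0
g(1) = mex{} = 0
g(2) = mex{0} = 1
g(3) = mex{0} = 1
g(4) = mex{1} = 0
g(5) = mex{0,1} = 2
g(6) = mex{0} = 1
g(7) = mex{0,1,2} = 3
g(8) = mex{0,1} = 2
So g(8) = 2.
Pile C is a plain Nim pile of size 4, so its Grundy value is 4.
Grundy values for pile D (subtraction set {2, 4, 7}):
g(0) = mex{} = 0
g(1) = mex{} = 0
g(2) = mex{0} = 1
g(3) = mex{0} = 1
g(4) = mex{0,1} = 2
g(5) = mex{0,1} = 2
g(6) = mex{1,2} = 0
g(7) = mex{0,1,2} = 3
g(8) = mex{0,2} = 1
g(9) = mex{1,2,3} = 0
So g(9) = 0.
The value of a disjunctive sum is the nim-sum of the parts.
Combined value = 4 XOR 2 XOR 4 XOR 0 = 2.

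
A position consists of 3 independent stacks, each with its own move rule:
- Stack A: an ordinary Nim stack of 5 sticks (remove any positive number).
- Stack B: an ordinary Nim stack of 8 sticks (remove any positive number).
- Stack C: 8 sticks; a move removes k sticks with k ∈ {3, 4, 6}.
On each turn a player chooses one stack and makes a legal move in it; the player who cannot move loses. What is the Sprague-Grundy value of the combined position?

15

Stack A is a plain Nim stack of size 5, so its Grundy value is 5.
Stack B is a plain Nim stack of size 8, so its Grundy value is 8.
For stack C, compute g(0), g(1), … with moves {3, 4, 6}:
g(0) = mex{} = 0
g(1) = mex{} = 0
g(2) = mex{} = 0
g(3) = mex{0} = 1
g(4) = mex{0} = 1
g(5) = mex{0} = 1
g(6) = mex{0,1} = 2
g(7) = mex{0,1} = 2
g(8) = mex{0,1} = 2
So g(8) = 2.
By the Sprague-Grundy theorem, the Grundy value of a sum of independent games is the XOR of the component values.
Combined value = 5 XOR 8 XOR 2 = 15.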